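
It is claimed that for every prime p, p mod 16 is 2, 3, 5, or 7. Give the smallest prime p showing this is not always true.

p = 11

A counterexample is any prime p such that the claim fails; we check each in order.
p = 2: 2 mod 16 = 2.
p = 3: 3 mod 16 = 3.
p = 5: 5 mod 16 = 5.
p = 7: 7 mod 16 = 7.
p = 11: 11 mod 16 = 11 — not in {2, 3, 5, 7}.
So p = 11 is the smallest counterexample.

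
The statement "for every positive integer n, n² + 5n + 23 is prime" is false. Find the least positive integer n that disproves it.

n = 14

A counterexample is any positive integer n such that n² + 5n + 23 is not prime; we check each in order.
For n = 1, 2, 3, 4, …, 11, 12, 13 the conclusion holds.
n = 14: n² + 5n + 23 = 289 = 17 × 17, composite.
Thus n = 14 disproves the claim, and no smaller n works.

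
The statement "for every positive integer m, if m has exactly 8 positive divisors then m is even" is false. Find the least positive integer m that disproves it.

m = 105

Check each positive integer m in order until m has exactly 8 positive divisors but m is odd.
The first 12 eligible values, up to m = 104, all satisfy the conclusion.
m = 105: divisors of 105: 1, 3, 5, 7, 15, 21, 35, 105; 105 is odd.
Thus m = 105 disproves the claim, and no smaller m works.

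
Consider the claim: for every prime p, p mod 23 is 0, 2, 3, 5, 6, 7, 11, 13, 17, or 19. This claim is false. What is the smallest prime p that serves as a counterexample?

A counterexample is any prime p such that the claim fails; we check each in order.
The first 10 eligible values, up to p = 29, all satisfy the conclusion.
p = 31: 31 mod 23 = 8 — not in {0, 2, 3, 5, 6, 7, 11, 13, 17, 19}.
So p = 31 is the smallest counterexample.

p = 31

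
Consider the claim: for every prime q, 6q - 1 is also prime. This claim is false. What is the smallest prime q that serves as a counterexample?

Check each prime q in order until 6q - 1 is not prime.
q = 2: 6q - 1 = 11, prime.
q = 3: 6q - 1 = 17, prime.
q = 5: 6q - 1 = 29, prime.
q = 7: 6q - 1 = 41, prime.
q = 11: 6q - 1 = 65 = 5 × 13, not prime.
Thus q = 11 disproves the claim, and no smaller q works.

q = 11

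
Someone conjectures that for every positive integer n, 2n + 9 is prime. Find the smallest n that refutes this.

n = 1: 2n + 9 = 11, prime.
n = 2: 2n + 9 = 13, prime.
n = 3: 2n + 9 = 15 = 3 × 5, composite.

n = 3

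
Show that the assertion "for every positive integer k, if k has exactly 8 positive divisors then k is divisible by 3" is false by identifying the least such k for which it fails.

We need the least positive integer k for which k has exactly 8 positive divisors but k is not divisible by 3.
k = 24: τ(24) = 8; 24 mod 3 = 0.
k = 30: τ(30) = 8; 30 mod 3 = 0.
k = 40: τ(40) = 8; 40 mod 3 = 1.
Hence k = 40 is a counterexample.

k = 40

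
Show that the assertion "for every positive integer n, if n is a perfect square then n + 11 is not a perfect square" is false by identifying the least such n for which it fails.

n = 25

The first 4 eligible values, up to n = 16, all satisfy the conclusion.
n = 25: 25 = 5² and 25 + 11 = 36 = 6².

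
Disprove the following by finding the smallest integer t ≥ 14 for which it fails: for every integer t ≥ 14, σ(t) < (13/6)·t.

t = 18

A counterexample is any integer t ≥ 14 such that the claim fails; we check each in order.
t = 14: σ(14) = 24; 24 < 91/3.
t = 15: σ(15) = 24; 24 < 65/2.
t = 16: σ(16) = 31; 31 < 104/3.
t = 17: σ(17) = 18; 18 < 221/6.
t = 18: σ(18) = 39; 39 ≥ 39.
So t = 18 is the smallest counterexample.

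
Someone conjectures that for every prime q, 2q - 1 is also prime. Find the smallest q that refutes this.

We need the least prime q for which 2q - 1 is not prime.
For q = 2, 3 the conclusion holds.
q = 5: 2q - 1 = 9 = 3 × 3, not prime.

q = 5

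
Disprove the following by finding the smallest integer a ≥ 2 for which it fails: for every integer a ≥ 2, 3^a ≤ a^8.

a = 23

A counterexample is any integer a ≥ 2 such that 3^a > a^8; we check each in order.
The first 21 eligible values, up to a = 22, all satisfy the conclusion.
a = 23: 3^a = 94143178827 and a^8 = 78310985281, so 94143178827 > 78310985281.
Hence a = 23 is a counterexample.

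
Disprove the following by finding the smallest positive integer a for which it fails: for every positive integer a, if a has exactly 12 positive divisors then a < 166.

a = 198

Check each positive integer a in order until a has exactly 12 positive divisors but the claim fails.
For a = 60, 72, 84, 90, …, 150, 156, 160 the conclusion holds.
a = 198: τ(198) = 12; 198 ≥ 166.
So a = 198 is the smallest counterexample.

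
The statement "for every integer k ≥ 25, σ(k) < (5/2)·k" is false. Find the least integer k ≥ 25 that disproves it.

A counterexample is any integer k ≥ 25 such that the claim fails; we check each in order.
The first 11 eligible values, up to k = 35, all satisfy the conclusion.
k = 36: σ(36) = 91; 91 ≥ 90.

k = 36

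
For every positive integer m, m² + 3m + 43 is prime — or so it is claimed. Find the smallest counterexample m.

m = 39

Check each positive integer m in order until m² + 3m + 43 is not prime.
For m = 1, 2, 3, 4, …, 36, 37, 38 the conclusion holds.
m = 39: m² + 3m + 43 = 1681 = 41 × 41, composite.
Hence m = 39 is a counterexample.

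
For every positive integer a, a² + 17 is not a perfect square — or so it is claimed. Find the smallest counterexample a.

a = 8

We need the least positive integer a for which a² + 17 is a perfect square.
For a = 1, 2, 3, 4, 5, 6, 7 the conclusion holds.
a = 8: 8² + 17 = 81 = 9², a perfect square.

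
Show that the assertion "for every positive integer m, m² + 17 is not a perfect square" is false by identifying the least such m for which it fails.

m = 8

We need the least positive integer m for which m² + 17 is a perfect square.
m = 1: 1² + 17 = 18, not a perfect square.
m = 2: 2² + 17 = 21, not a perfect square.
m = 3: 3² + 17 = 26, not a perfect square.
m = 4: 4² + 17 = 33, not a perfect square.
m = 5: 5² + 17 = 42, not a perfect square.
m = 6: 6² + 17 = 53, not a perfect square.
m = 7: 7² + 17 = 66, not a perfect square.
m = 8: 8² + 17 = 81 = 9², a perfect square.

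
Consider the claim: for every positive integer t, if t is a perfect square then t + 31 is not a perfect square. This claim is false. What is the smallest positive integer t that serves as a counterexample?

Check each positive integer t in order until t is a perfect square but t + 31 is a perfect square.
For t = 1, 4, 9, 16, …, 144, 169, 196 the conclusion holds.
t = 225: 225 = 15² and 225 + 31 = 256 = 16².
Hence t = 225 is a counterexample.

t = 225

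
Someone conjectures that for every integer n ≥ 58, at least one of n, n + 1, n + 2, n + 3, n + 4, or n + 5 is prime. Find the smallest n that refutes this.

A counterexample is any integer n ≥ 58 such that n, n + 1, n + 2, n + 3, n + 4, n + 5 are all composite; we check each in order.
For n = 58, 59, 60, 61, …, 87, 88, 89 the conclusion holds.
n = 90: 90 = 2 × 45; 91 = 7 × 13; 92 = 2 × 46; 93 = 3 × 31; 94 = 2 × 47; 95 = 5 × 19 — all composite.
Hence n = 90 is a counterexample.

n = 90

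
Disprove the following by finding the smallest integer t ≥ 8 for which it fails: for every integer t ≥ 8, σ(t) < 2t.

t = 12

Check each integer t ≥ 8 in order until the claim fails.
For t = 8, 9, 10, 11 the conclusion holds.
t = 12: σ(12) = 28; 28 ≥ 24.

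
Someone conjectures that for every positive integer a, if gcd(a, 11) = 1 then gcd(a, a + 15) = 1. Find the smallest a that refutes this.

For a = 1, 2 the conclusion holds.
a = 3: gcd(3, 18) = 3.
So a = 3 is the smallest counterexample.

a = 3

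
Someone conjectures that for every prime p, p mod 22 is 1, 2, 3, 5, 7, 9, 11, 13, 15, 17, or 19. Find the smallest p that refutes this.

Check each prime p in order until the claim fails.
For p = 2, 3, 5, 7, …, 31, 37, 41 the conclusion holds.
p = 43: 43 mod 22 = 21 — not in {1, 2, 3, 5, 7, 9, 11, 13, 15, 17, 19}.

p = 43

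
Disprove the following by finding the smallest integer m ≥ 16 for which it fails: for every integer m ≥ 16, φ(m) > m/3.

For m = 16, 17 the conclusion holds.
m = 18: φ(18) = 6 and 18/3 = 6, so φ(18) ≤ 18/3.

m = 18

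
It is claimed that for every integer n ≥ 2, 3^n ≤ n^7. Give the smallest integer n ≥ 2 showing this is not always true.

n = 19

We need the least integer n ≥ 2 for which 3^n > n^7.
For n = 2, 3, 4, 5, …, 16, 17, 18 the conclusion holds.
n = 19: 3^n = 1162261467 and n^7 = 893871739, so 1162261467 > 893871739.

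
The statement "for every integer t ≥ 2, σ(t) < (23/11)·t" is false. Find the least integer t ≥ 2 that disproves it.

t = 12

For t = 2, 3, 4, 5, 6, 7, 8, 9, 10, 11 the conclusion holds.
t = 12: σ(12) = 28; 28 ≥ 276/11.
Hence t = 12 is a counterexample.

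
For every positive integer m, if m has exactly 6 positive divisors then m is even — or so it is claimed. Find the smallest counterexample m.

A counterexample is any positive integer m such that m has exactly 6 positive divisors but m is odd; we check each in order.
For m = 12, 18, 20, 28, 32, 44 the conclusion holds.
m = 45: divisors of 45: 1, 3, 5, 9, 15, 45; 45 is odd.
So m = 45 is the smallest counterexample.

m = 45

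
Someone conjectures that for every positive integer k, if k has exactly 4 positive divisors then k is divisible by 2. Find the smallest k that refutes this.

k = 15

The first 4 eligible values, up to k = 14, all satisfy the conclusion.
k = 15: τ(15) = 4; 15 mod 2 = 1.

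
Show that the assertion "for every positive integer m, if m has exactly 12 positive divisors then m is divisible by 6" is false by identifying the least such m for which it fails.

Check each positive integer m in order until m has exactly 12 positive divisors but m is not divisible by 6.
For m = 60, 72, 84, 90, 96, 108, 126, 132 the conclusion holds.
m = 140: τ(140) = 12; 140 mod 6 = 2.

m = 140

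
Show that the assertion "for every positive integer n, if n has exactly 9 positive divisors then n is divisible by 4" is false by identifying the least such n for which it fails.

n = 36: τ(36) = 9; 36 mod 4 = 0.
n = 100: τ(100) = 9; 100 mod 4 = 0.
n = 196: τ(196) = 9; 196 mod 4 = 0.
n = 225: τ(225) = 9; 225 mod 4 = 1.

n = 225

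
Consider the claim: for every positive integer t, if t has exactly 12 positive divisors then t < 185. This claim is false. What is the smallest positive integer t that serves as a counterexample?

t = 198

A counterexample is any positive integer t such that t has exactly 12 positive divisors but the claim fails; we check each in order.
The first 12 eligible values, up to t = 160, all satisfy the conclusion.
t = 198: τ(198) = 12; 198 ≥ 185.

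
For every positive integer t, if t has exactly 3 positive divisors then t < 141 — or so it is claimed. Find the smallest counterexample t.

t = 169

We need the least positive integer t for which t has exactly 3 positive divisors but the claim fails.
t = 4: τ(4) = 3; 4 < 141.
t = 9: τ(9) = 3; 9 < 141.
t = 25: τ(25) = 3; 25 < 141.
t = 49: τ(49) = 3; 49 < 141.
t = 121: τ(121) = 3; 121 < 141.
t = 169: τ(169) = 3; 169 ≥ 141.
So t = 169 is the smallest counterexample.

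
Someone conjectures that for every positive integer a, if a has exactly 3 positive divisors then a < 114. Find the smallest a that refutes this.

a = 121

We need the least positive integer a for which a has exactly 3 positive divisors but the claim fails.
For a = 4, 9, 25, 49 the conclusion holds.
a = 121: τ(121) = 3; 121 ≥ 114.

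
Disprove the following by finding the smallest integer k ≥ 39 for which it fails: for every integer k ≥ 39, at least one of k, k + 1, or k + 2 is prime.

k = 44

A counterexample is any integer k ≥ 39 such that k, k + 1, k + 2 are all composite; we check each in order.
k = 39: 41 is prime.
k = 40: 41 is prime.
k = 41: 41 is prime.
k = 42: 43 is prime.
k = 43: 43 is prime.
k = 44: 44 = 2 × 22; 45 = 3 × 15; 46 = 2 × 23 — all composite.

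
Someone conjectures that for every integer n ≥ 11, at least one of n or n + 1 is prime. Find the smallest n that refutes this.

n = 14

A counterexample is any integer n ≥ 11 such that n, n + 1 are both composite; we check each in order.
n = 11: 11 is prime.
n = 12: 13 is prime.
n = 13: 13 is prime.
n = 14: 14 = 2 × 7; 15 = 3 × 5 — both composite.
So n = 14 is the smallest counterexample.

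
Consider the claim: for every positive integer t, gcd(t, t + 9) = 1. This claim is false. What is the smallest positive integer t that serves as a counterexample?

For t = 1, 2 the conclusion holds.
t = 3: gcd(3, 12) = 3.
So t = 3 is the smallest counterexample.

t = 3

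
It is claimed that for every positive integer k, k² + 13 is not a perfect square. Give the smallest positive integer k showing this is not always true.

k = 6

We need the least positive integer k for which k² + 13 is a perfect square.
For k = 1, 2, 3, 4, 5 the conclusion holds.
k = 6: 6² + 13 = 49 = 7², a perfect square.
Hence k = 6 is a counterexample.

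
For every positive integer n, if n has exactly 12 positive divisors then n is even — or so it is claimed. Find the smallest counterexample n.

n = 315

The first 24 eligible values, up to n = 308, all satisfy the conclusion.
n = 315: divisors of 315: 12 divisors; 315 is odd.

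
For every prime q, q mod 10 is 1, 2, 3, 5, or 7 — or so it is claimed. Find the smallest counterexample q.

q = 19

The first 7 eligible values, up to q = 17, all satisfy the conclusion.
q = 19: 19 mod 10 = 9 — not in {1, 2, 3, 5, 7}.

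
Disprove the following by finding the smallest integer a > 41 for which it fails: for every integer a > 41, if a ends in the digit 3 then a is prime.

a = 63

A counterexample is any integer a > 41 such that a ends in the digit 3 but a is not prime; we check each in order.
For a = 43, 53 the conclusion holds.
a = 63: 63 ends in 3; 63 = 3 × 21, composite.
Thus a = 63 disproves the claim, and no smaller a works.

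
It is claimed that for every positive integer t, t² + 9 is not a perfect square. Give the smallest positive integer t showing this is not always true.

A counterexample is any positive integer t such that t² + 9 is a perfect square; we check each in order.
t = 1: 1² + 9 = 10, not a perfect square.
t = 2: 2² + 9 = 13, not a perfect square.
t = 3: 3² + 9 = 18, not a perfect square.
t = 4: 4² + 9 = 25 = 5², a perfect square.
So t = 4 is the smallest counterexample.

t = 4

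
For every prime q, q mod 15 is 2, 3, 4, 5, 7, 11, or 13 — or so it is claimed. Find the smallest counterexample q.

Check each prime q in order until the claim fails.
For q = 2, 3, 5, 7, 11, 13, 17, 19 the conclusion holds.
q = 23: 23 mod 15 = 8 — not in {2, 3, 4, 5, 7, 11, 13}.

q = 23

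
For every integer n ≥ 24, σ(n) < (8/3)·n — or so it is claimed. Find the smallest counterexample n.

A counterexample is any integer n ≥ 24 such that the claim fails; we check each in order.
For n = 24, 25, 26, 27, …, 57, 58, 59 the conclusion holds.
n = 60: σ(60) = 168; 168 ≥ 160.
So n = 60 is the smallest counterexample.

n = 60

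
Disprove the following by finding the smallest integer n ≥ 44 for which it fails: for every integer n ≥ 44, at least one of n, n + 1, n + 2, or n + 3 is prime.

n = 48

For n = 44, 45, 46, 47 the conclusion holds.
n = 48: 48 = 2 × 24; 49 = 7 × 7; 50 = 2 × 25; 51 = 3 × 17 — all composite.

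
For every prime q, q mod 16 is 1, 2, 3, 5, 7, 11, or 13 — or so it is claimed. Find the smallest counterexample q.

q = 31

The first 10 eligible values, up to q = 29, all satisfy the conclusion.
q = 31: 31 mod 16 = 15 — not in {1, 2, 3, 5, 7, 11, 13}.
Hence q = 31 is a counterexample.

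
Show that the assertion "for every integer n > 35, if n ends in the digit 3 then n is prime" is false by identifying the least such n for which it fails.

n = 63

For n = 43, 53 the conclusion holds.
n = 63: 63 ends in 3; 63 = 3 × 21, composite.
So n = 63 is the smallest counterexample.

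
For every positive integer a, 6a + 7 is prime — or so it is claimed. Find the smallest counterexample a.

a = 3

Check each positive integer a in order until 6a + 7 is not prime.
a = 1: 6a + 7 = 13, prime.
a = 2: 6a + 7 = 19, prime.
a = 3: 6a + 7 = 25 = 5 × 5, composite.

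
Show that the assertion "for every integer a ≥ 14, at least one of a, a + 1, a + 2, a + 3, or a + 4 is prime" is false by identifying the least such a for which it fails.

A counterexample is any integer a ≥ 14 such that a, a + 1, a + 2, a + 3, a + 4 are all composite; we check each in order.
The first 10 eligible values, up to a = 23, all satisfy the conclusion.
a = 24: 24 = 2 × 12; 25 = 5 × 5; 26 = 2 × 13; 27 = 3 × 9; 28 = 2 × 14 — all composite.

a = 24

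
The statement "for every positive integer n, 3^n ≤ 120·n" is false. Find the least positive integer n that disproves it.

We need the least positive integer n for which 3^n > 120·n.
n = 1: 3^n = 3 and 120·n = 120, so 3 ≤ 120.
n = 2: 3^n = 9 and 120·n = 240, so 9 ≤ 240.
n = 3: 3^n = 27 and 120·n = 360, so 27 ≤ 360.
n = 4: 3^n = 81 and 120·n = 480, so 81 ≤ 480.
n = 5: 3^n = 243 and 120·n = 600, so 243 ≤ 600.
n = 6: 3^n = 729 and 120·n = 720, so 729 > 720.

n = 6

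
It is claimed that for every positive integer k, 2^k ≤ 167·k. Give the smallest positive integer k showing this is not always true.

Check each positive integer k in order until 2^k > 167·k.
For k = 1, 2, 3, 4, 5, 6, 7, 8, 9, 10 the conclusion holds.
k = 11: 2^k = 2048 and 167·k = 1837, so 2048 > 1837.

k = 11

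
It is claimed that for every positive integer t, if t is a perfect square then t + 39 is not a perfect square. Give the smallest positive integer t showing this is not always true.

t = 25

A counterexample is any positive integer t such that t is a perfect square but t + 39 is a perfect square; we check each in order.
The first 4 eligible values, up to t = 16, all satisfy the conclusion.
t = 25: 25 = 5² and 25 + 39 = 64 = 8².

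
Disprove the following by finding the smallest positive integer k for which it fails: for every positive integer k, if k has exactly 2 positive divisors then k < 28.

k = 29

Check each positive integer k in order until k has exactly 2 positive divisors but the claim fails.
For k = 2, 3, 5, 7, 11, 13, 17, 19, 23 the conclusion holds.
k = 29: τ(29) = 2; 29 ≥ 28.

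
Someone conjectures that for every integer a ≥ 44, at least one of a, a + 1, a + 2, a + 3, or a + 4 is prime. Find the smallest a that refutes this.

a = 48

a = 44: 47 is prime.
a = 45: 47 is prime.
a = 46: 47 is prime.
a = 47: 47 is prime.
a = 48: 48 = 2 × 24; 49 = 7 × 7; 50 = 2 × 25; 51 = 3 × 17; 52 = 2 × 26 — all composite.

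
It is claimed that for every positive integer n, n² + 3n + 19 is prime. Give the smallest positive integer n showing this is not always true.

n = 15

A counterexample is any positive integer n such that n² + 3n + 19 is not prime; we check each in order.
The first 14 eligible values, up to n = 14, all satisfy the conclusion.
n = 15: n² + 3n + 19 = 289 = 17 × 17, composite.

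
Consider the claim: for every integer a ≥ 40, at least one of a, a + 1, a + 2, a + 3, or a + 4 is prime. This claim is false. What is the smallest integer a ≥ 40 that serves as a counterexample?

a = 48

We need the least integer a ≥ 40 for which a, a + 1, a + 2, a + 3, a + 4 are all composite.
a = 40: 41 is prime.
a = 41: 41 is prime.
a = 42: 43 is prime.
a = 43: 43 is prime.
a = 44: 47 is prime.
a = 45: 47 is prime.
a = 46: 47 is prime.
a = 47: 47 is prime.
a = 48: 48 = 2 × 24; 49 = 7 × 7; 50 = 2 × 25; 51 = 3 × 17; 52 = 2 × 26 — all composite.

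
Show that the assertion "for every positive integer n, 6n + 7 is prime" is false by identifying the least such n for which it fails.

A counterexample is any positive integer n such that 6n + 7 is not prime; we check each in order.
For n = 1, 2 the conclusion holds.
n = 3: 6n + 7 = 25 = 5 × 5, composite.

n = 3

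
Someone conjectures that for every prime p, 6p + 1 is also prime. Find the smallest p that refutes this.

p = 19

p = 2: 6p + 1 = 13, prime.
p = 3: 6p + 1 = 19, prime.
p = 5: 6p + 1 = 31, prime.
p = 7: 6p + 1 = 43, prime.
p = 11: 6p + 1 = 67, prime.
p = 13: 6p + 1 = 79, prime.
p = 17: 6p + 1 = 103, prime.
p = 19: 6p + 1 = 115 = 5 × 23, not prime.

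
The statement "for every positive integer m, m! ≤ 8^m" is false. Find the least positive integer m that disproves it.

m = 20

The first 19 eligible values, up to m = 19, all satisfy the conclusion.
m = 20: m! = 2432902008176640000 and 8^m = 1152921504606846976, so 2432902008176640000 > 1152921504606846976.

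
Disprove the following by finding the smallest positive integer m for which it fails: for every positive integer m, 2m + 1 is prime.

m = 4

Check each positive integer m in order until 2m + 1 is not prime.
For m = 1, 2, 3 the conclusion holds.
m = 4: 2m + 1 = 9 = 3 × 3, composite.
So m = 4 is the smallest counterexample.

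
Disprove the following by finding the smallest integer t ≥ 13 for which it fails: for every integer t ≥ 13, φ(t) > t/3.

Check each integer t ≥ 13 in order until the claim fails.
The first 5 eligible values, up to t = 17, all satisfy the conclusion.
t = 18: φ(18) = 6 and 18/3 = 6, so φ(18) ≤ 18/3.

t = 18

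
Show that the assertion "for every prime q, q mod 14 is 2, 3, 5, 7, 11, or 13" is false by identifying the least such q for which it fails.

q = 23

A counterexample is any prime q such that the claim fails; we check each in order.
For q = 2, 3, 5, 7, 11, 13, 17, 19 the conclusion holds.
q = 23: 23 mod 14 = 9 — not in {2, 3, 5, 7, 11, 13}.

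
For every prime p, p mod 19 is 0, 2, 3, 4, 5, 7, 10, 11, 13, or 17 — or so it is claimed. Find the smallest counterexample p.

Check each prime p in order until the claim fails.
The first 10 eligible values, up to p = 29, all satisfy the conclusion.
p = 31: 31 mod 19 = 12 — not in {0, 2, 3, 4, 5, 7, 10, 11, 13, 17}.

p = 31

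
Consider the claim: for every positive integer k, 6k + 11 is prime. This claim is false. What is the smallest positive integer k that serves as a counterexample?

k = 4

Check each positive integer k in order until 6k + 11 is not prime.
For k = 1, 2, 3 the conclusion holds.
k = 4: 6k + 11 = 35 = 5 × 7, composite.
Hence k = 4 is a counterexample.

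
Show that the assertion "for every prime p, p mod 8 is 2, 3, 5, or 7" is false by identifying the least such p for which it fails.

p = 17

We need the least prime p for which the claim fails.
The first 6 eligible values, up to p = 13, all satisfy the conclusion.
p = 17: 17 mod 8 = 1 — not in {2, 3, 5, 7}.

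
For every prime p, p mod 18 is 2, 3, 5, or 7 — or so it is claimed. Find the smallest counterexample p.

We need the least prime p for which the claim fails.
The first 4 eligible values, up to p = 7, all satisfy the conclusion.
p = 11: 11 mod 18 = 11 — not in {2, 3, 5, 7}.
Thus p = 11 disproves the claim, and no smaller p works.

p = 11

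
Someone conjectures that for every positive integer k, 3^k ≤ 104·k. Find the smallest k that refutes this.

The first 5 eligible values, up to k = 5, all satisfy the conclusion.
k = 6: 3^k = 729 and 104·k = 624, so 729 > 624.
So k = 6 is the smallest counterexample.

k = 6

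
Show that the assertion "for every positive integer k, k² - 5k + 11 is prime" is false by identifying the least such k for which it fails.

k = 7

k = 1: k² - 5k + 11 = 7, prime.
k = 2: k² - 5k + 11 = 5, prime.
k = 3: k² - 5k + 11 = 5, prime.
k = 4: k² - 5k + 11 = 7, prime.
k = 5: k² - 5k + 11 = 11, prime.
k = 6: k² - 5k + 11 = 17, prime.
k = 7: k² - 5k + 11 = 25 = 5 × 5, composite.
Hence k = 7 is a counterexample.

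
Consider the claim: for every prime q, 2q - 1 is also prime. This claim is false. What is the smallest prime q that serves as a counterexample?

q = 5

q = 2: 2q - 1 = 3, prime.
q = 3: 2q - 1 = 5, prime.
q = 5: 2q - 1 = 9 = 3 × 3, not prime.
Thus q = 5 disproves the claim, and no smaller q works.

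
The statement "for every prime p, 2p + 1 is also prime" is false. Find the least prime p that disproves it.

A counterexample is any prime p such that 2p + 1 is not prime; we check each in order.
For p = 2, 3, 5 the conclusion holds.
p = 7: 2p + 1 = 15 = 3 × 5, not prime.

p = 7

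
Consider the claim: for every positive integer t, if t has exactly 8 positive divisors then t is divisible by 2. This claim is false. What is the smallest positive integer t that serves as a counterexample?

t = 105

Check each positive integer t in order until t has exactly 8 positive divisors but t is not divisible by 2.
For t = 24, 30, 40, 42, …, 88, 102, 104 the conclusion holds.
t = 105: τ(105) = 8; 105 mod 2 = 1.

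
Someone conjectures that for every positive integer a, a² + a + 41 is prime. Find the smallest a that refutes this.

Check each positive integer a in order until a² + a + 41 is not prime.
For a = 1, 2, 3, 4, …, 37, 38, 39 the conclusion holds.
a = 40: a² + a + 41 = 1681 = 41 × 41, composite.
Hence a = 40 is a counterexample.

a = 40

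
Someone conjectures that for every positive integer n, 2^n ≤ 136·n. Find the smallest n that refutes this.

Check each positive integer n in order until 2^n > 136·n.
For n = 1, 2, 3, 4, 5, 6, 7, 8, 9, 10 the conclusion holds.
n = 11: 2^n = 2048 and 136·n = 1496, so 2048 > 1496.
So n = 11 is the smallest counterexample.

n = 11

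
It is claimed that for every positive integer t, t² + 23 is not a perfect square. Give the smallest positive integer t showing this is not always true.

t = 11

The first 10 eligible values, up to t = 10, all satisfy the conclusion.
t = 11: 11² + 23 = 144 = 12², a perfect square.
Thus t = 11 disproves the claim, and no smaller t works.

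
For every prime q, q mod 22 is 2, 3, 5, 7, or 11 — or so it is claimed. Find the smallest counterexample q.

q = 13

q = 2: 2 mod 22 = 2.
q = 3: 3 mod 22 = 3.
q = 5: 5 mod 22 = 5.
q = 7: 7 mod 22 = 7.
q = 11: 11 mod 22 = 11.
q = 13: 13 mod 22 = 13 — not in {2, 3, 5, 7, 11}.
Thus q = 13 disproves the claim, and no smaller q works.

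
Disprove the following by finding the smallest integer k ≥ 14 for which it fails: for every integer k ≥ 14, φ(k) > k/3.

Check each integer k ≥ 14 in order until the claim fails.
The first 4 eligible values, up to k = 17, all satisfy the conclusion.
k = 18: φ(18) = 6 and 18/3 = 6, so φ(18) ≤ 18/3.

k = 18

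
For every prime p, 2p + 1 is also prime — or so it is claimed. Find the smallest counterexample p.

p = 7

We need the least prime p for which 2p + 1 is not prime.
For p = 2, 3, 5 the conclusion holds.
p = 7: 2p + 1 = 15 = 3 × 5, not prime.
Hence p = 7 is a counterexample.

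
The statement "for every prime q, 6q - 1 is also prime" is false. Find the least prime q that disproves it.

q = 11

q = 2: 6q - 1 = 11, prime.
q = 3: 6q - 1 = 17, prime.
q = 5: 6q - 1 = 29, prime.
q = 7: 6q - 1 = 41, prime.
q = 11: 6q - 1 = 65 = 5 × 13, not prime.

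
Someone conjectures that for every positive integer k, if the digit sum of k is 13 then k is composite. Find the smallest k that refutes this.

k = 67

k = 49: digit sum 13; 49 is composite.
k = 58: digit sum 13; 58 is composite.
k = 67: digit sum 13; 67 is prime, not composite.
Hence k = 67 is a counterexample.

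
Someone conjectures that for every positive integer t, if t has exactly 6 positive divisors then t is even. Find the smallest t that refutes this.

t = 45

For t = 12, 18, 20, 28, 32, 44 the conclusion holds.
t = 45: divisors of 45: 1, 3, 5, 9, 15, 45; 45 is odd.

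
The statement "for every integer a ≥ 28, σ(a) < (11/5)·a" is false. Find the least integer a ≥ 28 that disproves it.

For a = 28, 29 the conclusion holds.
a = 30: σ(30) = 72; 72 ≥ 66.

a = 30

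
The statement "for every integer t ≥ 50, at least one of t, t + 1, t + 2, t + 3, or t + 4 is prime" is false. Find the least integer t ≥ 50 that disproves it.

t = 54

Check each integer t ≥ 50 in order until t, t + 1, t + 2, t + 3, t + 4 are all composite.
t = 50: 53 is prime.
t = 51: 53 is prime.
t = 52: 53 is prime.
t = 53: 53 is prime.
t = 54: 54 = 2 × 27; 55 = 5 × 11; 56 = 2 × 28; 57 = 3 × 19; 58 = 2 × 29 — all composite.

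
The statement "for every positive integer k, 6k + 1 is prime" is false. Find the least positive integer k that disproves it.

k = 4

k = 1: 6k + 1 = 7, prime.
k = 2: 6k + 1 = 13, prime.
k = 3: 6k + 1 = 19, prime.
k = 4: 6k + 1 = 25 = 5 × 5, composite.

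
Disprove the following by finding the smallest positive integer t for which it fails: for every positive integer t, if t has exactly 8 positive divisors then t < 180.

We need the least positive integer t for which t has exactly 8 positive divisors but the claim fails.
For t = 24, 30, 40, 42, …, 165, 170, 174 the conclusion holds.
t = 182: τ(182) = 8; 182 ≥ 180.
Thus t = 182 disproves the claim, and no smaller t works.

t = 182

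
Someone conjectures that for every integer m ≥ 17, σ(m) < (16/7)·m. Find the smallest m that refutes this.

A counterexample is any integer m ≥ 17 such that the claim fails; we check each in order.
For m = 17, 18, 19, 20, 21, 22, 23 the conclusion holds.
m = 24: σ(24) = 60; 60 ≥ 384/7.
Hence m = 24 is a counterexample.

m = 24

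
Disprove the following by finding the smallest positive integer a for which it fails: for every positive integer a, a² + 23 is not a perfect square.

a = 11

Check each positive integer a in order until a² + 23 is a perfect square.
The first 10 eligible values, up to a = 10, all satisfy the conclusion.
a = 11: 11² + 23 = 144 = 12², a perfect square.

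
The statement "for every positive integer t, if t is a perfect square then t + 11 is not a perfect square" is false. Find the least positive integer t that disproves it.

Check each positive integer t in order until t is a perfect square but t + 11 is a perfect square.
For t = 1, 4, 9, 16 the conclusion holds.
t = 25: 25 = 5² and 25 + 11 = 36 = 6².
So t = 25 is the smallest counterexample.

t = 25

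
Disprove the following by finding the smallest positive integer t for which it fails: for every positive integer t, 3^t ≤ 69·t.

t = 6

Check each positive integer t in order until 3^t > 69·t.
t = 1: 3^t = 3 and 69·t = 69, so 3 ≤ 69.
t = 2: 3^t = 9 and 69·t = 138, so 9 ≤ 138.
t = 3: 3^t = 27 and 69·t = 207, so 27 ≤ 207.
t = 4: 3^t = 81 and 69·t = 276, so 81 ≤ 276.
t = 5: 3^t = 243 and 69·t = 345, so 243 ≤ 345.
t = 6: 3^t = 729 and 69·t = 414, so 729 > 414.
Hence t = 6 is a counterexample.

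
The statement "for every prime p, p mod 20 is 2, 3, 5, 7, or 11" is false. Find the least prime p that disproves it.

p = 2: 2 mod 20 = 2.
p = 3: 3 mod 20 = 3.
p = 5: 5 mod 20 = 5.
p = 7: 7 mod 20 = 7.
p = 11: 11 mod 20 = 11.
p = 13: 13 mod 20 = 13 — not in {2, 3, 5, 7, 11}.
Hence p = 13 is a counterexample.

p = 13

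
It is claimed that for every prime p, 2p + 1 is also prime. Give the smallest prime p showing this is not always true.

We need the least prime p for which 2p + 1 is not prime.
p = 2: 2p + 1 = 5, prime.
p = 3: 2p + 1 = 7, prime.
p = 5: 2p + 1 = 11, prime.
p = 7: 2p + 1 = 15 = 3 × 5, not prime.
Hence p = 7 is a counterexample.

p = 7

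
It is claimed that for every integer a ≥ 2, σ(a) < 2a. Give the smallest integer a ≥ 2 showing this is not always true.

Check each integer a ≥ 2 in order until the claim fails.
The first 4 eligible values, up to a = 5, all satisfy the conclusion.
a = 6: σ(6) = 12; 12 ≥ 12.
Thus a = 6 disproves the claim, and no smaller a works.

a = 6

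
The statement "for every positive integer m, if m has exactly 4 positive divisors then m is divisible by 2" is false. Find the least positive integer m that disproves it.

m = 6: τ(6) = 4; 6 mod 2 = 0.
m = 8: τ(8) = 4; 8 mod 2 = 0.
m = 10: τ(10) = 4; 10 mod 2 = 0.
m = 14: τ(14) = 4; 14 mod 2 = 0.
m = 15: τ(15) = 4; 15 mod 2 = 1.

m = 15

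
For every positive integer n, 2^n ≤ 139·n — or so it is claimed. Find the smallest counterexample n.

n = 11

For n = 1, 2, 3, 4, 5, 6, 7, 8, 9, 10 the conclusion holds.
n = 11: 2^n = 2048 and 139·n = 1529, so 2048 > 1529.
So n = 11 is the smallest counterexample.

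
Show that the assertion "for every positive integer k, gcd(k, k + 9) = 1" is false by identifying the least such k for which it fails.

k = 3

A counterexample is any positive integer k such that gcd(k, k + 9) > 1; we check each in order.
k = 1: gcd(1, 10) = 1.
k = 2: gcd(2, 11) = 1.
k = 3: gcd(3, 12) = 3.
So k = 3 is the smallest counterexample.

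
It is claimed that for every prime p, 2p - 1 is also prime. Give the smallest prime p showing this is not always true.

We need the least prime p for which 2p - 1 is not prime.
For p = 2, 3 the conclusion holds.
p = 5: 2p - 1 = 9 = 3 × 3, not prime.

p = 5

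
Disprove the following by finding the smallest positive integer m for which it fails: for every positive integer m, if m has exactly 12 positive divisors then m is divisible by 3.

m = 140

The first 8 eligible values, up to m = 132, all satisfy the conclusion.
m = 140: τ(140) = 12; 140 mod 3 = 2.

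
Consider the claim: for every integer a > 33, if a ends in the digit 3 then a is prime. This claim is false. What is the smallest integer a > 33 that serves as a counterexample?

Check each integer a > 33 in order until a ends in the digit 3 but a is not prime.
For a = 43, 53 the conclusion holds.
a = 63: 63 ends in 3; 63 = 3 × 21, composite.

a = 63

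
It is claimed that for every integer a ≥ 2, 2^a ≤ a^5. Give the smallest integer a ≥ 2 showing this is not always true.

a = 23

The first 21 eligible values, up to a = 22, all satisfy the conclusion.
a = 23: 2^a = 8388608 and a^5 = 6436343, so 8388608 > 6436343.
Thus a = 23 disproves the claim, and no smaller a works.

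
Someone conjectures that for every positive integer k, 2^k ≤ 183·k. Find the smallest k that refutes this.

We need the least positive integer k for which 2^k > 183·k.
The first 10 eligible values, up to k = 10, all satisfy the conclusion.
k = 11: 2^k = 2048 and 183·k = 2013, so 2048 > 2013.

k = 11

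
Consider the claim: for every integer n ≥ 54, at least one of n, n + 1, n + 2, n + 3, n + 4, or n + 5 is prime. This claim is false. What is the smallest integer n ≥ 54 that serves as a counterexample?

n = 90

We need the least integer n ≥ 54 for which n, n + 1, n + 2, n + 3, n + 4, n + 5 are all composite.
The first 36 eligible values, up to n = 89, all satisfy the conclusion.
n = 90: 90 = 2 × 45; 91 = 7 × 13; 92 = 2 × 46; 93 = 3 × 31; 94 = 2 × 47; 95 = 5 × 19 — all composite.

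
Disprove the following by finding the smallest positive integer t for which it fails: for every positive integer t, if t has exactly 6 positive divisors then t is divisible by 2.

A counterexample is any positive integer t such that t has exactly 6 positive divisors but t is not divisible by 2; we check each in order.
For t = 12, 18, 20, 28, 32, 44 the conclusion holds.
t = 45: τ(45) = 6; 45 mod 2 = 1.

t = 45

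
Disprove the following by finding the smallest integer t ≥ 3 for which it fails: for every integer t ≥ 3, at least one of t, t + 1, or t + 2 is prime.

t = 8

We need the least integer t ≥ 3 for which t, t + 1, t + 2 are all composite.
The first 5 eligible values, up to t = 7, all satisfy the conclusion.
t = 8: 8 = 2 × 4; 9 = 3 × 3; 10 = 2 × 5 — all composite.
So t = 8 is the smallest counterexample.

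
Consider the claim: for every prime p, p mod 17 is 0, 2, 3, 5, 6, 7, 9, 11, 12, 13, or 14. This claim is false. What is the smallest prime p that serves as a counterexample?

p = 59

A counterexample is any prime p such that the claim fails; we check each in order.
The first 16 eligible values, up to p = 53, all satisfy the conclusion.
p = 59: 59 mod 17 = 8 — not in {0, 2, 3, 5, 6, 7, 9, 11, 12, 13, 14}.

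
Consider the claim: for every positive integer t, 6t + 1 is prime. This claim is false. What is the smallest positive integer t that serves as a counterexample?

t = 4

Check each positive integer t in order until 6t + 1 is not prime.
t = 1: 6t + 1 = 7, prime.
t = 2: 6t + 1 = 13, prime.
t = 3: 6t + 1 = 19, prime.
t = 4: 6t + 1 = 25 = 5 × 5, composite.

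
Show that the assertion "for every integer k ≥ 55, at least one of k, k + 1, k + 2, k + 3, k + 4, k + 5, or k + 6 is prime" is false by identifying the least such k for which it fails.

We need the least integer k ≥ 55 for which k, k + 1, k + 2, k + 3, k + 4, k + 5, k + 6 are all composite.
For k = 55, 56, 57, 58, …, 87, 88, 89 the conclusion holds.
k = 90: 90 = 2 × 45; 91 = 7 × 13; 92 = 2 × 46; 93 = 3 × 31; 94 = 2 × 47; 95 = 5 × 19; 96 = 2 × 48 — all composite.
Hence k = 90 is a counterexample.

k = 90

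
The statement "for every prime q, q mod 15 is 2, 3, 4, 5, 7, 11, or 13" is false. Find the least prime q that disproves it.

Check each prime q in order until the claim fails.
q = 2: 2 mod 15 = 2.
q = 3: 3 mod 15 = 3.
q = 5: 5 mod 15 = 5.
q = 7: 7 mod 15 = 7.
q = 11: 11 mod 15 = 11.
q = 13: 13 mod 15 = 13.
q = 17: 17 mod 15 = 2.
q = 19: 19 mod 15 = 4.
q = 23: 23 mod 15 = 8 — not in {2, 3, 4, 5, 7, 11, 13}.

q = 23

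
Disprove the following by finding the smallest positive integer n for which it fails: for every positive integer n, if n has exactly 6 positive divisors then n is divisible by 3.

n = 20

We need the least positive integer n for which n has exactly 6 positive divisors but n is not divisible by 3.
For n = 12, 18 the conclusion holds.
n = 20: τ(20) = 6; 20 mod 3 = 2.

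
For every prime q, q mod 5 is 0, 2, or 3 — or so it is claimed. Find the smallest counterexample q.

q = 11

A counterexample is any prime q such that the claim fails; we check each in order.
q = 2: 2 mod 5 = 2.
q = 3: 3 mod 5 = 3.
q = 5: 5 mod 5 = 0.
q = 7: 7 mod 5 = 2.
q = 11: 11 mod 5 = 1 — not in {0, 2, 3}.
Hence q = 11 is a counterexample.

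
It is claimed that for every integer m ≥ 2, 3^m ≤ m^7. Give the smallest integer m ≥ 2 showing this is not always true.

m = 19

For m = 2, 3, 4, 5, …, 16, 17, 18 the conclusion holds.
m = 19: 3^m = 1162261467 and m^7 = 893871739, so 1162261467 > 893871739.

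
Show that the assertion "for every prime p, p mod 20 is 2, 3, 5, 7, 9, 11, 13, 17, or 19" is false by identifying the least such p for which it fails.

Check each prime p in order until the claim fails.
The first 12 eligible values, up to p = 37, all satisfy the conclusion.
p = 41: 41 mod 20 = 1 — not in {2, 3, 5, 7, 9, 11, 13, 17, 19}.

p = 41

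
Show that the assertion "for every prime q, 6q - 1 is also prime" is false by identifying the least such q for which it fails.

The first 4 eligible values, up to q = 7, all satisfy the conclusion.
q = 11: 6q - 1 = 65 = 5 × 13, not prime.
So q = 11 is the smallest counterexample.

q = 11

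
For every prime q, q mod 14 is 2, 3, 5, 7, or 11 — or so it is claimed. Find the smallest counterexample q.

A counterexample is any prime q such that the claim fails; we check each in order.
The first 5 eligible values, up to q = 11, all satisfy the conclusion.
q = 13: 13 mod 14 = 13 — not in {2, 3, 5, 7, 11}.

q = 13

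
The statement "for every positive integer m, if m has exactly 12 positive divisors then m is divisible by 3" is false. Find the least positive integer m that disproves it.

m = 140

We need the least positive integer m for which m has exactly 12 positive divisors but m is not divisible by 3.
m = 60: τ(60) = 12; 60 mod 3 = 0.
m = 72: τ(72) = 12; 72 mod 3 = 0.
m = 84: τ(84) = 12; 84 mod 3 = 0.
m = 90: τ(90) = 12; 90 mod 3 = 0.
m = 96: τ(96) = 12; 96 mod 3 = 0.
m = 108: τ(108) = 12; 108 mod 3 = 0.
m = 126: τ(126) = 12; 126 mod 3 = 0.
m = 132: τ(132) = 12; 132 mod 3 = 0.
m = 140: τ(140) = 12; 140 mod 3 = 2.
So m = 140 is the smallest counterexample.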